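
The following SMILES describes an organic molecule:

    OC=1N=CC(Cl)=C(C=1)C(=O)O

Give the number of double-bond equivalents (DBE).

5

Molecular formula: C6H4ClNO3.
DoU = (2C + 2 + N − H − X) / 2, where X is the halogen count and O/S are ignored.
    = (2·6 + 2 + 1 − 4 − 1) / 2 = 10 / 2 = 5.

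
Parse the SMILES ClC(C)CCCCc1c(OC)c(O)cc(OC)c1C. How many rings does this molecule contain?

1

In SMILES, each pair of matching ring-closure digits denotes one ring-closing bond; the number of such bonds equals the number of independent rings.
Ring-closure bonds here: 1.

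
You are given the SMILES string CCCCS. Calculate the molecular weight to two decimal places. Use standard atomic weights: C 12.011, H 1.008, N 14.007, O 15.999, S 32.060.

90.18 g/mol

First, the molecular formula is C4H10S (counting implicit H from valence).
  C: 4 × 12.011 = 48.044
  H: 10 × 1.008 = 10.080
  S: 1 × 32.060 = 32.060
Sum: 4×12.011 + 10×1.008 + 1×32.060 = 90.184 → 90.18 g/mol.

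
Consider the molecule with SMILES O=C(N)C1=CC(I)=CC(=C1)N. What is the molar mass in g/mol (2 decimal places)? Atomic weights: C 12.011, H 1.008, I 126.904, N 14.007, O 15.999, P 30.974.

First, the molecular formula is C7H7IN2O (counting implicit H from valence).
  C: 7 × 12.011 = 84.077
  H: 7 × 1.008 = 7.056
  I: 1 × 126.904 = 126.904
  N: 2 × 14.007 = 28.014
  O: 1 × 15.999 = 15.999
Sum: 7×12.011 + 7×1.008 + 1×126.904 + 2×14.007 + 1×15.999 = 262.050 → 262.05 g/mol.

262.05 g/mol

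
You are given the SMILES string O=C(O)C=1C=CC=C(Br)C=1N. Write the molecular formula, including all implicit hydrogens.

Walk through each heavy atom and fill implicit hydrogens from standard valence (C 4, N 3, O 2, S 2, halogen 1):
  atom 1: O, bond orders sum to 2 (valence 2) → 0 H
  atom 2: C, bond orders sum to 4 (valence 4) → 0 H
  atom 3: O, bond orders sum to 1 (valence 2) → 1 H
  atom 4: C, bond orders sum to 4 (valence 4) → 0 H
  atom 5: C, bond orders sum to 3 (valence 4) → 1 H
  atom 6: C, bond orders sum to 3 (valence 4) → 1 H
  atom 7: C, bond orders sum to 3 (valence 4) → 1 H
  atom 8: C, bond orders sum to 4 (valence 4) → 0 H
  atom 9: Br (halogen, monovalent) → 0 H
  atom 10: C, bond orders sum to 4 (valence 4) → 0 H
  atom 11: N, bond orders sum to 1 (valence 3) → 2 H
Totals → C:7, H:6, Br:1, N:1, O:2.
In Hill order: C7H6BrNO2.

C7H6BrNO2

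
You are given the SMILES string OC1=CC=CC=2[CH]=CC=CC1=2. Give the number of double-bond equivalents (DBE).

7

Degree of unsaturation = (number of rings) + (number of π bonds).
Ring closures in the SMILES: 2.
π bonds: 5 double bonds (each 1 DoU) → 5 DoU from unsaturation.
Total DoU = 2 + 5 = 7.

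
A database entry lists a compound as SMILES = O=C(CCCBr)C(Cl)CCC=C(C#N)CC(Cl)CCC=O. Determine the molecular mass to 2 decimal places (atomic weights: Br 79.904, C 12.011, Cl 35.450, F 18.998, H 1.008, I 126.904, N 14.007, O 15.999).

397.13 g/mol

First, the molecular formula is C15H20BrCl2NO2 (counting implicit H from valence).
  Br: 1 × 79.904 = 79.904
  C: 15 × 12.011 = 180.165
  Cl: 2 × 35.450 = 70.900
  H: 20 × 1.008 = 20.160
  N: 1 × 14.007 = 14.007
  O: 2 × 15.999 = 31.998
Sum: 1×79.904 + 15×12.011 + 2×35.450 + 20×1.008 + 1×14.007 + 2×15.999 = 397.134 → 397.13 g/mol.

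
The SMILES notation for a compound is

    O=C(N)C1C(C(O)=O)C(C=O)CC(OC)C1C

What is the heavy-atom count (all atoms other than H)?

17

Every atom symbol written in the SMILES (organic subset) is one heavy atom; implicit H are not written.
Heavy atoms by element → C:11, N:1, O:5.
Total: 17.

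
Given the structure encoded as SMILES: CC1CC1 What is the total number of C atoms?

Count every carbon token in the SMILES (each C, including those in ring-closure positions and inside branches).
Carbon count: 4.

4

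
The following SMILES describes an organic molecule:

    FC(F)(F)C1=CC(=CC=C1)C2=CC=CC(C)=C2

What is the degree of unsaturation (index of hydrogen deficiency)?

8

Degree of unsaturation = (number of rings) + (number of π bonds).
Ring closures in the SMILES: 2.
π bonds: 6 double bonds (each 1 DoU) → 6 DoU from unsaturation.
Total DoU = 2 + 6 = 8.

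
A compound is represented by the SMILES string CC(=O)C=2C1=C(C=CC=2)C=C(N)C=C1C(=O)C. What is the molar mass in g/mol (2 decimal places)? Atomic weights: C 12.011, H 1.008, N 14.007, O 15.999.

First, the molecular formula is C14H13NO2 (counting implicit H from valence).
  C: 14 × 12.011 = 168.154
  H: 13 × 1.008 = 13.104
  N: 1 × 14.007 = 14.007
  O: 2 × 15.999 = 31.998
Sum: 14×12.011 + 13×1.008 + 1×14.007 + 2×15.999 = 227.263 → 227.26 g/mol.

227.26 g/mol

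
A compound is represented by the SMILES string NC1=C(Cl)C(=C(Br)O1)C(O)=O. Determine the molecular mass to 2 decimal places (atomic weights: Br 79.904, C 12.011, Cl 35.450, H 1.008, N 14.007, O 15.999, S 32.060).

First, the molecular formula is C5H3BrClNO3 (counting implicit H from valence).
  Br: 1 × 79.904 = 79.904
  C: 5 × 12.011 = 60.055
  Cl: 1 × 35.450 = 35.450
  H: 3 × 1.008 = 3.024
  N: 1 × 14.007 = 14.007
  O: 3 × 15.999 = 47.997
Sum: 1×79.904 + 5×12.011 + 1×35.450 + 3×1.008 + 1×14.007 + 3×15.999 = 240.437 → 240.44 g/mol.

240.44 g/mol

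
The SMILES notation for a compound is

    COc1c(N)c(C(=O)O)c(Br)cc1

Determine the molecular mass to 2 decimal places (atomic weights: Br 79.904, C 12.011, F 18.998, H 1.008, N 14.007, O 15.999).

246.06 g/mol

First, the molecular formula is C8H8BrNO3 (counting implicit H from valence).
  Br: 1 × 79.904 = 79.904
  C: 8 × 12.011 = 96.088
  H: 8 × 1.008 = 8.064
  N: 1 × 14.007 = 14.007
  O: 3 × 15.999 = 47.997
Sum: 1×79.904 + 8×12.011 + 8×1.008 + 1×14.007 + 3×15.999 = 246.060 → 246.06 g/mol.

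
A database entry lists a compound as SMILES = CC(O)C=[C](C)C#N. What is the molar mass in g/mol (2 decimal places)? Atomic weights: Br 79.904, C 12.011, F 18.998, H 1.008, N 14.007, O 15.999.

First, the molecular formula is C6H9NO (counting implicit H from valence).
  C: 6 × 12.011 = 72.066
  H: 9 × 1.008 = 9.072
  N: 1 × 14.007 = 14.007
  O: 1 × 15.999 = 15.999
Sum: 6×12.011 + 9×1.008 + 1×14.007 + 1×15.999 = 111.144 → 111.14 g/mol.

111.14 g/mol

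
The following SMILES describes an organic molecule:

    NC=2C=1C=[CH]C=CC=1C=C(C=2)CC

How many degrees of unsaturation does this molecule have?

Degree of unsaturation = (number of rings) + (number of π bonds).
Ring closures in the SMILES: 2.
π bonds: 5 double bonds (each 1 DoU) → 5 DoU from unsaturation.
Total DoU = 2 + 5 = 7.

7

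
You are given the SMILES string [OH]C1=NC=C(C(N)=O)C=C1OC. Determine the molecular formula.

Walk through each heavy atom and fill implicit hydrogens from standard valence (C 4, N 3, O 2, S 2, halogen 1):
  atom 1: O with explicit H count 1
  atom 2: C, bond orders sum to 4 (valence 4) → 0 H
  atom 3: N, bond orders sum to 3 (valence 3) → 0 H
  atom 4: C, bond orders sum to 3 (valence 4) → 1 H
  atom 5: C, bond orders sum to 4 (valence 4) → 0 H
  atom 6: C, bond orders sum to 4 (valence 4) → 0 H
  atom 7: N, bond orders sum to 1 (valence 3) → 2 H
  atom 8: O, bond orders sum to 2 (valence 2) → 0 H
  atom 9: C, bond orders sum to 3 (valence 4) → 1 H
  atom 10: C, bond orders sum to 4 (valence 4) → 0 H
  atom 11: O, bond orders sum to 2 (valence 2) → 0 H
  atom 12: C, bond orders sum to 1 (valence 4) → 3 H
Totals → C:7, H:8, N:2, O:3.
In Hill order: C7H8N2O3.

C7H8N2O3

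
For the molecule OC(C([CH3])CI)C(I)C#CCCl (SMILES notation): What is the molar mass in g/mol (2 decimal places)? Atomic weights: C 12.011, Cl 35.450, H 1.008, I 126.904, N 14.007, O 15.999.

412.43 g/mol

First, the molecular formula is C8H11ClI2O (counting implicit H from valence).
  C: 8 × 12.011 = 96.088
  Cl: 1 × 35.450 = 35.450
  H: 11 × 1.008 = 11.088
  I: 2 × 126.904 = 253.808
  O: 1 × 15.999 = 15.999
Sum: 8×12.011 + 1×35.450 + 11×1.008 + 2×126.904 + 1×15.999 = 412.433 → 412.43 g/mol.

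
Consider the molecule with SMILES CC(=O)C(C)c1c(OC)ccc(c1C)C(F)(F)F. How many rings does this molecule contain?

In SMILES, each pair of matching ring-closure digits denotes one ring-closing bond; the number of such bonds equals the number of independent rings.
Ring-closure bonds here: 1.

1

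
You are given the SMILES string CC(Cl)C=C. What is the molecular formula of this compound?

C4H7Cl

Walk through each heavy atom and fill implicit hydrogens from standard valence (C 4, N 3, O 2, S 2, halogen 1):
  atom 1: C, bond orders sum to 1 (valence 4) → 3 H
  atom 2: C, bond orders sum to 3 (valence 4) → 1 H
  atom 3: Cl (halogen, monovalent) → 0 H
  atom 4: C, bond orders sum to 3 (valence 4) → 1 H
  atom 5: C, bond orders sum to 2 (valence 4) → 2 H
Totals → C:4, H:7, Cl:1.
In Hill order: C4H7Cl.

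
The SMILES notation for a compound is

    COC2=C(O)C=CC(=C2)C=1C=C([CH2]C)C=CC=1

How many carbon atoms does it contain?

15

Count every carbon token in the SMILES (each C, including those in ring-closure positions and inside branches).
Carbon count: 15.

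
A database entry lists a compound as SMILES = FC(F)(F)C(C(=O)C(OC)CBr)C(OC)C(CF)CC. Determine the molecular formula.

Walk through each heavy atom and fill implicit hydrogens from standard valence (C 4, N 3, O 2, S 2, halogen 1):
  atom 1: F (halogen, monovalent) → 0 H
  atom 2: C, bond orders sum to 4 (valence 4) → 0 H
  atom 3: F (halogen, monovalent) → 0 H
  atom 4: F (halogen, monovalent) → 0 H
  atom 5: C, bond orders sum to 3 (valence 4) → 1 H
  atom 6: C, bond orders sum to 4 (valence 4) → 0 H
  atom 7: O, bond orders sum to 2 (valence 2) → 0 H
  atom 8: C, bond orders sum to 3 (valence 4) → 1 H
  atom 9: O, bond orders sum to 2 (valence 2) → 0 H
  atom 10: C, bond orders sum to 1 (valence 4) → 3 H
  atom 11: C, bond orders sum to 2 (valence 4) → 2 H
  atom 12: Br (halogen, monovalent) → 0 H
  atom 13: C, bond orders sum to 3 (valence 4) → 1 H
  atom 14: O, bond orders sum to 2 (valence 2) → 0 H
  atom 15: C, bond orders sum to 1 (valence 4) → 3 H
  atom 16: C, bond orders sum to 3 (valence 4) → 1 H
  atom 17: C, bond orders sum to 2 (valence 4) → 2 H
  atom 18: F (halogen, monovalent) → 0 H
  atom 19: C, bond orders sum to 2 (valence 4) → 2 H
  atom 20: C, bond orders sum to 1 (valence 4) → 3 H
Totals → C:12, H:19, Br:1, F:4, O:3.

C12H19BrF4O3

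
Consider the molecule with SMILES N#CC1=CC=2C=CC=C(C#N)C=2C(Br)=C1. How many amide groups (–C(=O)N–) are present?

Scan the SMILES for the amide motif — none present.
Groups that are present: 2 nitrile.

0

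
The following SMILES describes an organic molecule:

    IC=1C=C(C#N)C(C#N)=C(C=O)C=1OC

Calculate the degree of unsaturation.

9

Molecular formula: C10H5IN2O2.
DoU = (2C + 2 + N − H − X) / 2, where X is the halogen count and O/S are ignored.
    = (2·10 + 2 + 2 − 5 − 1) / 2 = 18 / 2 = 9.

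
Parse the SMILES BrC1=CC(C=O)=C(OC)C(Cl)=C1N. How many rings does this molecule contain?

1

In SMILES, each pair of matching ring-closure digits denotes one ring-closing bond; the number of such bonds equals the number of independent rings.
Ring-closure bonds here: 1.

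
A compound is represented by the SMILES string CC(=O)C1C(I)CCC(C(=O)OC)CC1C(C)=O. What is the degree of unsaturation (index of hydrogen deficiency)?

Molecular formula: C13H19IO4.
DoU = (2C + 2 + N − H − X) / 2, where X is the halogen count and O/S are ignored.
    = (2·13 + 2 + 0 − 19 − 1) / 2 = 8 / 2 = 4.

4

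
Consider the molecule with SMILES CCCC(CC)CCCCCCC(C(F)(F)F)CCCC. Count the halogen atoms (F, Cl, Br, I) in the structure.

3

Halogen atoms appear at heavy-atom positions 15, 16, 17 (3×F).
Halogen count: 3.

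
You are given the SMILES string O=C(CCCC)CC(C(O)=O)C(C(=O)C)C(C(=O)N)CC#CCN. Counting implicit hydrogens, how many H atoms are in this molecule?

Walk through each heavy atom and fill implicit hydrogens from standard valence (C 4, N 3, O 2, S 2, halogen 1):
  atom 1: O, bond orders sum to 2 (valence 2) → 0 H
  atom 2: C, bond orders sum to 4 (valence 4) → 0 H
  atom 3: C, bond orders sum to 2 (valence 4) → 2 H
  atom 4: C, bond orders sum to 2 (valence 4) → 2 H
  atom 5: C, bond orders sum to 2 (valence 4) → 2 H
  atom 6: C, bond orders sum to 1 (valence 4) → 3 H
  atom 7: C, bond orders sum to 2 (valence 4) → 2 H
  atom 8: C, bond orders sum to 3 (valence 4) → 1 H
  atom 9: C, bond orders sum to 4 (valence 4) → 0 H
  atom 10: O, bond orders sum to 1 (valence 2) → 1 H
  atom 11: O, bond orders sum to 2 (valence 2) → 0 H
  atom 12: C, bond orders sum to 3 (valence 4) → 1 H
  atom 13: C, bond orders sum to 4 (valence 4) → 0 H
  atom 14: O, bond orders sum to 2 (valence 2) → 0 H
  atom 15: C, bond orders sum to 1 (valence 4) → 3 H
  atom 16: C, bond orders sum to 3 (valence 4) → 1 H
  atom 17: C, bond orders sum to 4 (valence 4) → 0 H
  atom 18: O, bond orders sum to 2 (valence 2) → 0 H
  atom 19: N, bond orders sum to 1 (valence 3) → 2 H
  atom 20: C, bond orders sum to 2 (valence 4) → 2 H
  atom 21: C, bond orders sum to 4 (valence 4) → 0 H
  atom 22: C, bond orders sum to 4 (valence 4) → 0 H
  atom 23: C, bond orders sum to 2 (valence 4) → 2 H
  atom 24: N, bond orders sum to 1 (valence 3) → 2 H
Total hydrogens: 26.

26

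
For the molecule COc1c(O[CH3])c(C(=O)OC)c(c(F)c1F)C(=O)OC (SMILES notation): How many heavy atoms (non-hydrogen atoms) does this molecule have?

20

Every atom symbol written in the SMILES (organic subset) is one heavy atom; implicit H are not written.
Heavy atoms by element → C:12, F:2, O:6.
Total: 20.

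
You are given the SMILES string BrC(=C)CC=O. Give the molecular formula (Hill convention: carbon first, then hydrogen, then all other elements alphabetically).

C4H5BrO

Walk through each heavy atom and fill implicit hydrogens from standard valence (C 4, N 3, O 2, S 2, halogen 1):
  atom 1: Br (halogen, monovalent) → 0 H
  atom 2: C, bond orders sum to 4 (valence 4) → 0 H
  atom 3: C, bond orders sum to 2 (valence 4) → 2 H
  atom 4: C, bond orders sum to 2 (valence 4) → 2 H
  atom 5: C, bond orders sum to 3 (valence 4) → 1 H
  atom 6: O, bond orders sum to 2 (valence 2) → 0 H
Totals → C:4, H:5, Br:1, O:1.
In Hill order: C4H5BrO.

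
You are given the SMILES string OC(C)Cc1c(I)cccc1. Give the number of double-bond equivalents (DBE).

4

Molecular formula: C9H11IO.
DoU = (2C + 2 + N − H − X) / 2, where X is the halogen count and O/S are ignored.
    = (2·9 + 2 + 0 − 11 − 1) / 2 = 8 / 2 = 4.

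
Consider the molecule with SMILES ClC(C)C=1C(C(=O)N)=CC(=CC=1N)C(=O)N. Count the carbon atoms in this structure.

Count every carbon token in the SMILES (each C, including those in ring-closure positions and inside branches).
Carbon count: 10.

10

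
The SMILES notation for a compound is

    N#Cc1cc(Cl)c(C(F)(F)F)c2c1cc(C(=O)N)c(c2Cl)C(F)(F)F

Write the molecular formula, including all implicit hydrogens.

C14H4Cl2F6N2O

Walk through each heavy atom and fill implicit hydrogens from standard valence (C 4, N 3, O 2, S 2, halogen 1); for lowercase aromatic atoms, an aromatic c carries 1 H when it has two neighbours and 0 H with three, and aromatic n carries 0 H:
  atom 1: N, bond orders sum to 3 (valence 3) → 0 H
  atom 2: C, bond orders sum to 4 (valence 4) → 0 H
  atom 3: aromatic c, 3 neighbours → 0 H
  atom 4: aromatic c, 2 neighbours → 1 H
  atom 5: aromatic c, 3 neighbours → 0 H
  atom 6: Cl (halogen, monovalent) → 0 H
  atom 7: aromatic c, 3 neighbours → 0 H
  atom 8: C, bond orders sum to 4 (valence 4) → 0 H
  atom 9: F (halogen, monovalent) → 0 H
  atom 10: F (halogen, monovalent) → 0 H
  atom 11: F (halogen, monovalent) → 0 H
  atom 12: aromatic c, 3 neighbours → 0 H
  atom 13: aromatic c, 3 neighbours → 0 H
  atom 14: aromatic c, 2 neighbours → 1 H
  atom 15: aromatic c, 3 neighbours → 0 H
  atom 16: C, bond orders sum to 4 (valence 4) → 0 H
  atom 17: O, bond orders sum to 2 (valence 2) → 0 H
  atom 18: N, bond orders sum to 1 (valence 3) → 2 H
  atom 19: aromatic c, 3 neighbours → 0 H
  atom 20: aromatic c, 3 neighbours → 0 H
  atom 21: Cl (halogen, monovalent) → 0 H
  atom 22: C, bond orders sum to 4 (valence 4) → 0 H
  atom 23: F (halogen, monovalent) → 0 H
  atom 24: F (halogen, monovalent) → 0 H
  atom 25: F (halogen, monovalent) → 0 H
Totals → C:14, H:4, Cl:2, F:6, N:2, O:1.
In Hill order: C14H4Cl2F6N2O.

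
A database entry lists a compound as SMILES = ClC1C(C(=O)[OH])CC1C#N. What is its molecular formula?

Walk through each heavy atom and fill implicit hydrogens from standard valence (C 4, N 3, O 2, S 2, halogen 1):
  atom 1: Cl (halogen, monovalent) → 0 H
  atom 2: C, bond orders sum to 3 (valence 4) → 1 H
  atom 3: C, bond orders sum to 3 (valence 4) → 1 H
  atom 4: C, bond orders sum to 4 (valence 4) → 0 H
  atom 5: O, bond orders sum to 2 (valence 2) → 0 H
  atom 6: O with explicit H count 1
  atom 7: C, bond orders sum to 2 (valence 4) → 2 H
  atom 8: C, bond orders sum to 3 (valence 4) → 1 H
  atom 9: C, bond orders sum to 4 (valence 4) → 0 H
  atom 10: N, bond orders sum to 3 (valence 3) → 0 H
Totals → C:6, H:6, Cl:1, N:1, O:2.
In Hill order: C6H6ClNO2.

C6H6ClNO2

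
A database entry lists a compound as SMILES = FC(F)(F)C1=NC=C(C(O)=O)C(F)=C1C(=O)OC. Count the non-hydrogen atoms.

18

Every atom symbol written in the SMILES (organic subset) is one heavy atom; implicit H are not written.
Heavy atoms by element → C:9, F:4, N:1, O:4.
Total: 18.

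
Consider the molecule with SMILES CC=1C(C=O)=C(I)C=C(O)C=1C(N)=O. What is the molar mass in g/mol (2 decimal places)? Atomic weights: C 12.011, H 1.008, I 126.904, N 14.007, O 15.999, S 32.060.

First, the molecular formula is C9H8INO3 (counting implicit H from valence).
  C: 9 × 12.011 = 108.099
  H: 8 × 1.008 = 8.064
  I: 1 × 126.904 = 126.904
  N: 1 × 14.007 = 14.007
  O: 3 × 15.999 = 47.997
Sum: 9×12.011 + 8×1.008 + 1×126.904 + 1×14.007 + 3×15.999 = 305.071 → 305.07 g/mol.

305.07 g/mol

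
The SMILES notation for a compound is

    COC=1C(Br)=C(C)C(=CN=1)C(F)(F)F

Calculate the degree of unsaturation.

Degree of unsaturation = (number of rings) + (number of π bonds).
Ring closures in the SMILES: 1.
π bonds: 3 double bonds (each 1 DoU) → 3 DoU from unsaturation.
Total DoU = 1 + 3 = 4.

4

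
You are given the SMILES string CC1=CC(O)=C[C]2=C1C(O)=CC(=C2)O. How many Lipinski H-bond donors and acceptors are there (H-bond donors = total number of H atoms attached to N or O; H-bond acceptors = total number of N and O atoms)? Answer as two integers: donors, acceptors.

3, 3

Donors: find every N or O and count the H atoms it carries.
  atom 5 (O): bond orders sum to 1 → 1 H
  atom 10 (O): bond orders sum to 1 → 1 H
  atom 14 (O): bond orders sum to 1 → 1 H
Lipinski HBD = 3.
Acceptors: N atoms = 0, O atoms = 3 → HBA = 3.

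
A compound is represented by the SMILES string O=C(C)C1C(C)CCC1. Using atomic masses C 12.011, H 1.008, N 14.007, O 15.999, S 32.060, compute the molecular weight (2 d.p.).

126.20 g/mol

First, the molecular formula is C8H14O (counting implicit H from valence).
  C: 8 × 12.011 = 96.088
  H: 14 × 1.008 = 14.112
  O: 1 × 15.999 = 15.999
Sum: 8×12.011 + 14×1.008 + 1×15.999 = 126.199 → 126.20 g/mol.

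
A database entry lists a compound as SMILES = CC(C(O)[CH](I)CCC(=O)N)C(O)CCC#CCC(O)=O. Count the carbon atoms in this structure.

14

Count every carbon token in the SMILES (each C, including those in ring-closure positions and inside branches).
Carbon count: 14.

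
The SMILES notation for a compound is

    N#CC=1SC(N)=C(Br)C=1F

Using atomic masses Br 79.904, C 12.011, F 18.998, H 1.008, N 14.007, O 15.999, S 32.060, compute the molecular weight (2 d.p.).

First, the molecular formula is C5H2BrFN2S (counting implicit H from valence).
  Br: 1 × 79.904 = 79.904
  C: 5 × 12.011 = 60.055
  F: 1 × 18.998 = 18.998
  H: 2 × 1.008 = 2.016
  N: 2 × 14.007 = 28.014
  S: 1 × 32.060 = 32.060
Sum: 1×79.904 + 5×12.011 + 1×18.998 + 2×1.008 + 2×14.007 + 1×32.060 = 221.047 → 221.05 g/mol.

221.05 g/mol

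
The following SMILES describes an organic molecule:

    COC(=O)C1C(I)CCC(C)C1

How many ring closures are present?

1

In SMILES, each pair of matching ring-closure digits denotes one ring-closing bond; the number of such bonds equals the number of independent rings.
Ring-closure bonds here: 1.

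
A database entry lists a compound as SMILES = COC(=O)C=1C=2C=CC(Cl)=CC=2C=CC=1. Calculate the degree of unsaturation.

Degree of unsaturation = (number of rings) + (number of π bonds).
Ring closures in the SMILES: 2.
π bonds: 6 double bonds (each 1 DoU) → 6 DoU from unsaturation.
Total DoU = 2 + 6 = 8.

8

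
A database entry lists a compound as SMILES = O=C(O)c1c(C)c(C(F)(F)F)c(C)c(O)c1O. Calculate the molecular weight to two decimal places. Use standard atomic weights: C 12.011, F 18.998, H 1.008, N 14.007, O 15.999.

250.17 g/mol

First, the molecular formula is C10H9F3O4 (counting implicit H from valence).
  C: 10 × 12.011 = 120.110
  F: 3 × 18.998 = 56.994
  H: 9 × 1.008 = 9.072
  O: 4 × 15.999 = 63.996
Sum: 10×12.011 + 3×18.998 + 9×1.008 + 4×15.999 = 250.172 → 250.17 g/mol.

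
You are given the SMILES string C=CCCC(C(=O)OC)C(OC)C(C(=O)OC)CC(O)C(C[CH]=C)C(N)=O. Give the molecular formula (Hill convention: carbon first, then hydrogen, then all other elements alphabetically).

Walk through each heavy atom and fill implicit hydrogens from standard valence (C 4, N 3, O 2, S 2, halogen 1):
  atom 1: C, bond orders sum to 2 (valence 4) → 2 H
  atom 2: C, bond orders sum to 3 (valence 4) → 1 H
  atom 3: C, bond orders sum to 2 (valence 4) → 2 H
  atom 4: C, bond orders sum to 2 (valence 4) → 2 H
  atom 5: C, bond orders sum to 3 (valence 4) → 1 H
  atom 6: C, bond orders sum to 4 (valence 4) → 0 H
  atom 7: O, bond orders sum to 2 (valence 2) → 0 H
  atom 8: O, bond orders sum to 2 (valence 2) → 0 H
  atom 9: C, bond orders sum to 1 (valence 4) → 3 H
  atom 10: C, bond orders sum to 3 (valence 4) → 1 H
  atom 11: O, bond orders sum to 2 (valence 2) → 0 H
  atom 12: C, bond orders sum to 1 (valence 4) → 3 H
  atom 13: C, bond orders sum to 3 (valence 4) → 1 H
  atom 14: C, bond orders sum to 4 (valence 4) → 0 H
  atom 15: O, bond orders sum to 2 (valence 2) → 0 H
  atom 16: O, bond orders sum to 2 (valence 2) → 0 H
  atom 17: C, bond orders sum to 1 (valence 4) → 3 H
  atom 18: C, bond orders sum to 2 (valence 4) → 2 H
  atom 19: C, bond orders sum to 3 (valence 4) → 1 H
  atom 20: O, bond orders sum to 1 (valence 2) → 1 H
  atom 21: C, bond orders sum to 3 (valence 4) → 1 H
  atom 22: C, bond orders sum to 2 (valence 4) → 2 H
  atom 23: C with explicit H count 1
  atom 24: C, bond orders sum to 2 (valence 4) → 2 H
  atom 25: C, bond orders sum to 4 (valence 4) → 0 H
  atom 26: N, bond orders sum to 1 (valence 3) → 2 H
  atom 27: O, bond orders sum to 2 (valence 2) → 0 H
Totals → C:19, H:31, N:1, O:7.
In Hill order: C19H31NO7.

C19H31NO7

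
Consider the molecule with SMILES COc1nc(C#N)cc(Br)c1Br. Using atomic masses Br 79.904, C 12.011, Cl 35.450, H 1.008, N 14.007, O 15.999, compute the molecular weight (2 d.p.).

291.93 g/mol

First, the molecular formula is C7H4Br2N2O (counting implicit H from valence).
  Br: 2 × 79.904 = 159.808
  C: 7 × 12.011 = 84.077
  H: 4 × 1.008 = 4.032
  N: 2 × 14.007 = 28.014
  O: 1 × 15.999 = 15.999
Sum: 2×79.904 + 7×12.011 + 4×1.008 + 2×14.007 + 1×15.999 = 291.930 → 291.93 g/mol.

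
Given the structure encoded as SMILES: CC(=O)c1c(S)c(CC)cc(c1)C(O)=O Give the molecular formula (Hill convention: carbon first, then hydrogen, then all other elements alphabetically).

Walk through each heavy atom and fill implicit hydrogens from standard valence (C 4, N 3, O 2, S 2, halogen 1); for lowercase aromatic atoms, an aromatic c carries 1 H when it has two neighbours and 0 H with three, and aromatic n carries 0 H:
  atom 1: C, bond orders sum to 1 (valence 4) → 3 H
  atom 2: C, bond orders sum to 4 (valence 4) → 0 H
  atom 3: O, bond orders sum to 2 (valence 2) → 0 H
  atom 4: aromatic c, 3 neighbours → 0 H
  atom 5: aromatic c, 3 neighbours → 0 H
  atom 6: S, bond orders sum to 1 (valence 2) → 1 H
  atom 7: aromatic c, 3 neighbours → 0 H
  atom 8: C, bond orders sum to 2 (valence 4) → 2 H
  atom 9: C, bond orders sum to 1 (valence 4) → 3 H
  atom 10: aromatic c, 2 neighbours → 1 H
  atom 11: aromatic c, 3 neighbours → 0 H
  atom 12: aromatic c, 2 neighbours → 1 H
  atom 13: C, bond orders sum to 4 (valence 4) → 0 H
  atom 14: O, bond orders sum to 1 (valence 2) → 1 H
  atom 15: O, bond orders sum to 2 (valence 2) → 0 H
Totals → C:11, H:12, O:3, S:1.

C11H12O3S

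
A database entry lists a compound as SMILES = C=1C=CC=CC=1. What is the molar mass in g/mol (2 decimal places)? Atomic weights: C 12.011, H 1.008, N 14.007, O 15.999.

78.11 g/mol

First, the molecular formula is C6H6 (counting implicit H from valence).
  C: 6 × 12.011 = 72.066
  H: 6 × 1.008 = 6.048
Sum: 6×12.011 + 6×1.008 = 78.114 → 78.11 g/mol.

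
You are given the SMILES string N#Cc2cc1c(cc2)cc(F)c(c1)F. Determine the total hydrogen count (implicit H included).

Walk through each heavy atom and fill implicit hydrogens from standard valence (C 4, N 3, O 2, S 2, halogen 1); for lowercase aromatic atoms, an aromatic c carries 1 H when it has two neighbours and 0 H with three, and aromatic n carries 0 H:
  atom 1: N, bond orders sum to 3 (valence 3) → 0 H
  atom 2: C, bond orders sum to 4 (valence 4) → 0 H
  atom 3: aromatic c, 3 neighbours → 0 H
  atom 4: aromatic c, 2 neighbours → 1 H
  atom 5: aromatic c, 3 neighbours → 0 H
  atom 6: aromatic c, 3 neighbours → 0 H
  atom 7: aromatic c, 2 neighbours → 1 H
  atom 8: aromatic c, 2 neighbours → 1 H
  atom 9: aromatic c, 2 neighbours → 1 H
  atom 10: aromatic c, 3 neighbours → 0 H
  atom 11: F (halogen, monovalent) → 0 H
  atom 12: aromatic c, 3 neighbours → 0 H
  atom 13: aromatic c, 2 neighbours → 1 H
  atom 14: F (halogen, monovalent) → 0 H
Total hydrogens: 5.

5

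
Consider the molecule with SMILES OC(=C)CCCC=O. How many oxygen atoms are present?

Scan the SMILES for O atoms (remember two-letter symbols like Cl and Br are single atoms).
Oxygen count: 2.

2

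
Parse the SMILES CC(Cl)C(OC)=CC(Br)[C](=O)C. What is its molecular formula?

Walk through each heavy atom and fill implicit hydrogens from standard valence (C 4, N 3, O 2, S 2, halogen 1):
  atom 1: C, bond orders sum to 1 (valence 4) → 3 H
  atom 2: C, bond orders sum to 3 (valence 4) → 1 H
  atom 3: Cl (halogen, monovalent) → 0 H
  atom 4: C, bond orders sum to 4 (valence 4) → 0 H
  atom 5: O, bond orders sum to 2 (valence 2) → 0 H
  atom 6: C, bond orders sum to 1 (valence 4) → 3 H
  atom 7: C, bond orders sum to 3 (valence 4) → 1 H
  atom 8: C, bond orders sum to 3 (valence 4) → 1 H
  atom 9: Br (halogen, monovalent) → 0 H
  atom 10: C with explicit H count 0
  atom 11: O, bond orders sum to 2 (valence 2) → 0 H
  atom 12: C, bond orders sum to 1 (valence 4) → 3 H
Totals → C:8, H:12, Br:1, Cl:1, O:2.
In Hill order: C8H12BrClO2.

C8H12BrClO2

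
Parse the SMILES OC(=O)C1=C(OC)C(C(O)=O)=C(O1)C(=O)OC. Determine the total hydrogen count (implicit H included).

8

Walk through each heavy atom and fill implicit hydrogens from standard valence (C 4, N 3, O 2, S 2, halogen 1):
  atom 1: O, bond orders sum to 1 (valence 2) → 1 H
  atom 2: C, bond orders sum to 4 (valence 4) → 0 H
  atom 3: O, bond orders sum to 2 (valence 2) → 0 H
  atom 4: C, bond orders sum to 4 (valence 4) → 0 H
  atom 5: C, bond orders sum to 4 (valence 4) → 0 H
  atom 6: O, bond orders sum to 2 (valence 2) → 0 H
  atom 7: C, bond orders sum to 1 (valence 4) → 3 H
  atom 8: C, bond orders sum to 4 (valence 4) → 0 H
  atom 9: C, bond orders sum to 4 (valence 4) → 0 H
  atom 10: O, bond orders sum to 1 (valence 2) → 1 H
  atom 11: O, bond orders sum to 2 (valence 2) → 0 H
  atom 12: C, bond orders sum to 4 (valence 4) → 0 H
  atom 13: O, bond orders sum to 2 (valence 2) → 0 H
  atom 14: C, bond orders sum to 4 (valence 4) → 0 H
  atom 15: O, bond orders sum to 2 (valence 2) → 0 H
  atom 16: O, bond orders sum to 2 (valence 2) → 0 H
  atom 17: C, bond orders sum to 1 (valence 4) → 3 H
Total hydrogens: 8.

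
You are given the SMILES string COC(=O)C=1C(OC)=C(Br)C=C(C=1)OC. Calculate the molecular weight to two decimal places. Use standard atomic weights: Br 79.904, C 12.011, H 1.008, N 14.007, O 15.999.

First, the molecular formula is C10H11BrO4 (counting implicit H from valence).
  Br: 1 × 79.904 = 79.904
  C: 10 × 12.011 = 120.110
  H: 11 × 1.008 = 11.088
  O: 4 × 15.999 = 63.996
Sum: 1×79.904 + 10×12.011 + 11×1.008 + 4×15.999 = 275.098 → 275.10 g/mol.

275.10 g/mol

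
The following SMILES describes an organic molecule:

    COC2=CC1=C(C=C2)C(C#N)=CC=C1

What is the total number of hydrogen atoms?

Walk through each heavy atom and fill implicit hydrogens from standard valence (C 4, N 3, O 2, S 2, halogen 1):
  atom 1: C, bond orders sum to 1 (valence 4) → 3 H
  atom 2: O, bond orders sum to 2 (valence 2) → 0 H
  atom 3: C, bond orders sum to 4 (valence 4) → 0 H
  atom 4: C, bond orders sum to 3 (valence 4) → 1 H
  atom 5: C, bond orders sum to 4 (valence 4) → 0 H
  atom 6: C, bond orders sum to 4 (valence 4) → 0 H
  atom 7: C, bond orders sum to 3 (valence 4) → 1 H
  atom 8: C, bond orders sum to 3 (valence 4) → 1 H
  atom 9: C, bond orders sum to 4 (valence 4) → 0 H
  atom 10: C, bond orders sum to 4 (valence 4) → 0 H
  atom 11: N, bond orders sum to 3 (valence 3) → 0 H
  atom 12: C, bond orders sum to 3 (valence 4) → 1 H
  atom 13: C, bond orders sum to 3 (valence 4) → 1 H
  atom 14: C, bond orders sum to 3 (valence 4) → 1 H
Total hydrogens: 9.

9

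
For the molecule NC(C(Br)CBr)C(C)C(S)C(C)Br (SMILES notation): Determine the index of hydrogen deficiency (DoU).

Degree of unsaturation = (number of rings) + (number of π bonds).
Ring closures in the SMILES: 0.
π bonds: none → 0 DoU from unsaturation.
Total DoU = 0 + 0 = 0.

0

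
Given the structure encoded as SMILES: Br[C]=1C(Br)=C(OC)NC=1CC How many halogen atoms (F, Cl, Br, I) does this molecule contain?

Halogen atoms appear at heavy-atom positions 1, 4 (2×Br).
Other groups present: 1 ether.
Halogen count: 2.

2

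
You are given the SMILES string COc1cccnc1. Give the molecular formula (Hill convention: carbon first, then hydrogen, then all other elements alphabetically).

C6H7NO

Walk through each heavy atom and fill implicit hydrogens from standard valence (C 4, N 3, O 2, S 2, halogen 1); for lowercase aromatic atoms, an aromatic c carries 1 H when it has two neighbours and 0 H with three, and aromatic n carries 0 H:
  atom 1: C, bond orders sum to 1 (valence 4) → 3 H
  atom 2: O, bond orders sum to 2 (valence 2) → 0 H
  atom 3: aromatic c, 3 neighbours → 0 H
  atom 4: aromatic c, 2 neighbours → 1 H
  atom 5: aromatic c, 2 neighbours → 1 H
  atom 6: aromatic c, 2 neighbours → 1 H
  atom 7: aromatic n, 2 neighbours → 0 H
  atom 8: aromatic c, 2 neighbours → 1 H
Totals → C:6, H:7, N:1, O:1.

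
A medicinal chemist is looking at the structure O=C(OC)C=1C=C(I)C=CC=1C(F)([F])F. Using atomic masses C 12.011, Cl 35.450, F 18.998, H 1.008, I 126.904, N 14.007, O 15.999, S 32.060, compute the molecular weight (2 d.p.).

First, the molecular formula is C9H6F3IO2 (counting implicit H from valence).
  C: 9 × 12.011 = 108.099
  F: 3 × 18.998 = 56.994
  H: 6 × 1.008 = 6.048
  I: 1 × 126.904 = 126.904
  O: 2 × 15.999 = 31.998
Sum: 9×12.011 + 3×18.998 + 6×1.008 + 1×126.904 + 2×15.999 = 330.043 → 330.04 g/mol.

330.04 g/mol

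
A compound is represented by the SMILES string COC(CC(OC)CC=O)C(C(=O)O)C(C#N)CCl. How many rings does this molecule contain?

0

In SMILES, each pair of matching ring-closure digits denotes one ring-closing bond; the number of such bonds equals the number of independent rings.
Ring-closure bonds here: 0.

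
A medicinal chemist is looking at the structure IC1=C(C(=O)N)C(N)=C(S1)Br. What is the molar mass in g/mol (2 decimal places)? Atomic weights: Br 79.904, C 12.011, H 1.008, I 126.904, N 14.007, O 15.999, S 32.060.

First, the molecular formula is C5H4BrIN2OS (counting implicit H from valence).
  Br: 1 × 79.904 = 79.904
  C: 5 × 12.011 = 60.055
  H: 4 × 1.008 = 4.032
  I: 1 × 126.904 = 126.904
  N: 2 × 14.007 = 28.014
  O: 1 × 15.999 = 15.999
  S: 1 × 32.060 = 32.060
Sum: 1×79.904 + 5×12.011 + 4×1.008 + 1×126.904 + 2×14.007 + 1×15.999 + 1×32.060 = 346.968 → 346.97 g/mol.

346.97 g/mol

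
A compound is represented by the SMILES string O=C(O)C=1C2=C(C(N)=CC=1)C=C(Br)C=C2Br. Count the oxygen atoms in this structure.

Scan the SMILES for O atoms (remember two-letter symbols like Cl and Br are single atoms).
Oxygen count: 2.

2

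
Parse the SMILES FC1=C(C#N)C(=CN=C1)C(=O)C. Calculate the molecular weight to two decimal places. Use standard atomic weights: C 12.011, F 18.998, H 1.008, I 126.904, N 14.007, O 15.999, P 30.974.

First, the molecular formula is C8H5FN2O (counting implicit H from valence).
  C: 8 × 12.011 = 96.088
  F: 1 × 18.998 = 18.998
  H: 5 × 1.008 = 5.040
  N: 2 × 14.007 = 28.014
  O: 1 × 15.999 = 15.999
Sum: 8×12.011 + 1×18.998 + 5×1.008 + 2×14.007 + 1×15.999 = 164.139 → 164.14 g/mol.

164.14 g/mol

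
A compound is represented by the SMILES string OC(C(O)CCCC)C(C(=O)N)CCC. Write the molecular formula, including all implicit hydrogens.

C11H23NO3

Walk through each heavy atom and fill implicit hydrogens from standard valence (C 4, N 3, O 2, S 2, halogen 1):
  atom 1: O, bond orders sum to 1 (valence 2) → 1 H
  atom 2: C, bond orders sum to 3 (valence 4) → 1 H
  atom 3: C, bond orders sum to 3 (valence 4) → 1 H
  atom 4: O, bond orders sum to 1 (valence 2) → 1 H
  atom 5: C, bond orders sum to 2 (valence 4) → 2 H
  atom 6: C, bond orders sum to 2 (valence 4) → 2 H
  atom 7: C, bond orders sum to 2 (valence 4) → 2 H
  atom 8: C, bond orders sum to 1 (valence 4) → 3 H
  atom 9: C, bond orders sum to 3 (valence 4) → 1 H
  atom 10: C, bond orders sum to 4 (valence 4) → 0 H
  atom 11: O, bond orders sum to 2 (valence 2) → 0 H
  atom 12: N, bond orders sum to 1 (valence 3) → 2 H
  atom 13: C, bond orders sum to 2 (valence 4) → 2 H
  atom 14: C, bond orders sum to 2 (valence 4) → 2 H
  atom 15: C, bond orders sum to 1 (valence 4) → 3 H
Totals → C:11, H:23, N:1, O:3.
In Hill order: C11H23NO3.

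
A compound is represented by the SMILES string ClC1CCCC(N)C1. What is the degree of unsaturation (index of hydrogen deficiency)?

Degree of unsaturation = (number of rings) + (number of π bonds).
Ring closures in the SMILES: 1.
π bonds: none → 0 DoU from unsaturation.
Total DoU = 1 + 0 = 1.

1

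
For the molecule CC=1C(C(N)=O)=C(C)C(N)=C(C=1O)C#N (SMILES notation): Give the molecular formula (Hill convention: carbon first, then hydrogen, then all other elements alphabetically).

Walk through each heavy atom and fill implicit hydrogens from standard valence (C 4, N 3, O 2, S 2, halogen 1):
  atom 1: C, bond orders sum to 1 (valence 4) → 3 H
  atom 2: C, bond orders sum to 4 (valence 4) → 0 H
  atom 3: C, bond orders sum to 4 (valence 4) → 0 H
  atom 4: C, bond orders sum to 4 (valence 4) → 0 H
  atom 5: N, bond orders sum to 1 (valence 3) → 2 H
  atom 6: O, bond orders sum to 2 (valence 2) → 0 H
  atom 7: C, bond orders sum to 4 (valence 4) → 0 H
  atom 8: C, bond orders sum to 1 (valence 4) → 3 H
  atom 9: C, bond orders sum to 4 (valence 4) → 0 H
  atom 10: N, bond orders sum to 1 (valence 3) → 2 H
  atom 11: C, bond orders sum to 4 (valence 4) → 0 H
  atom 12: C, bond orders sum to 4 (valence 4) → 0 H
  atom 13: O, bond orders sum to 1 (valence 2) → 1 H
  atom 14: C, bond orders sum to 4 (valence 4) → 0 H
  atom 15: N, bond orders sum to 3 (valence 3) → 0 H
Totals → C:10, H:11, N:3, O:2.

C10H11N3O2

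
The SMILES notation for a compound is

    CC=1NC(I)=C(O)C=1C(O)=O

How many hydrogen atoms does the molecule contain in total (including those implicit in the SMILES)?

6

Walk through each heavy atom and fill implicit hydrogens from standard valence (C 4, N 3, O 2, S 2, halogen 1):
  atom 1: C, bond orders sum to 1 (valence 4) → 3 H
  atom 2: C, bond orders sum to 4 (valence 4) → 0 H
  atom 3: N, bond orders sum to 2 (valence 3) → 1 H
  atom 4: C, bond orders sum to 4 (valence 4) → 0 H
  atom 5: I (halogen, monovalent) → 0 H
  atom 6: C, bond orders sum to 4 (valence 4) → 0 H
  atom 7: O, bond orders sum to 1 (valence 2) → 1 H
  atom 8: C, bond orders sum to 4 (valence 4) → 0 H
  atom 9: C, bond orders sum to 4 (valence 4) → 0 H
  atom 10: O, bond orders sum to 1 (valence 2) → 1 H
  atom 11: O, bond orders sum to 2 (valence 2) → 0 H
Total hydrogens: 6.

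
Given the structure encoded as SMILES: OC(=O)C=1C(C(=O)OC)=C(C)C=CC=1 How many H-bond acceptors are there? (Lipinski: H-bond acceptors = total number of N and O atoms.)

4

N atoms: 0; O atoms: 4.
Lipinski HBA = 0 + 4 = 4.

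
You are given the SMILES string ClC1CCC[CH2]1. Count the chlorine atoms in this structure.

Scan the SMILES for Cl atoms (remember two-letter symbols like Cl and Br are single atoms).
Chlorine count: 1.

1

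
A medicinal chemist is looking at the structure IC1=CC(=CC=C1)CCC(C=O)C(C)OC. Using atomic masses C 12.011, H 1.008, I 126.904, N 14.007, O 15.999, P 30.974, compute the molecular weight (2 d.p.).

332.18 g/mol

First, the molecular formula is C13H17IO2 (counting implicit H from valence).
  C: 13 × 12.011 = 156.143
  H: 17 × 1.008 = 17.136
  I: 1 × 126.904 = 126.904
  O: 2 × 15.999 = 31.998
Sum: 13×12.011 + 17×1.008 + 1×126.904 + 2×15.999 = 332.181 → 332.18 g/mol.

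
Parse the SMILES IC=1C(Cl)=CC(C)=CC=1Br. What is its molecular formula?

C7H5BrClI

Walk through each heavy atom and fill implicit hydrogens from standard valence (C 4, N 3, O 2, S 2, halogen 1):
  atom 1: I (halogen, monovalent) → 0 H
  atom 2: C, bond orders sum to 4 (valence 4) → 0 H
  atom 3: C, bond orders sum to 4 (valence 4) → 0 H
  atom 4: Cl (halogen, monovalent) → 0 H
  atom 5: C, bond orders sum to 3 (valence 4) → 1 H
  atom 6: C, bond orders sum to 4 (valence 4) → 0 H
  atom 7: C, bond orders sum to 1 (valence 4) → 3 H
  atom 8: C, bond orders sum to 3 (valence 4) → 1 H
  atom 9: C, bond orders sum to 4 (valence 4) → 0 H
  atom 10: Br (halogen, monovalent) → 0 H
Totals → C:7, H:5, Br:1, Cl:1, I:1.
In Hill order: C7H5BrClI.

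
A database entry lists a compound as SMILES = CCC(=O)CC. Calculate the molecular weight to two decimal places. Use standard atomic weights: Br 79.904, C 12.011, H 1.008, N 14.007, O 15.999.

First, the molecular formula is C5H10O (counting implicit H from valence).
  C: 5 × 12.011 = 60.055
  H: 10 × 1.008 = 10.080
  O: 1 × 15.999 = 15.999
Sum: 5×12.011 + 10×1.008 + 1×15.999 = 86.134 → 86.13 g/mol.

86.13 g/mol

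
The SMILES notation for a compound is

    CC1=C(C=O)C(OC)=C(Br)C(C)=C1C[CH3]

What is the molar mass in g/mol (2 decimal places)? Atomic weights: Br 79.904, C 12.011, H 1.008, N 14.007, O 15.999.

First, the molecular formula is C12H15BrO2 (counting implicit H from valence).
  Br: 1 × 79.904 = 79.904
  C: 12 × 12.011 = 144.132
  H: 15 × 1.008 = 15.120
  O: 2 × 15.999 = 31.998
Sum: 1×79.904 + 12×12.011 + 15×1.008 + 2×15.999 = 271.154 → 271.15 g/mol.

271.15 g/mol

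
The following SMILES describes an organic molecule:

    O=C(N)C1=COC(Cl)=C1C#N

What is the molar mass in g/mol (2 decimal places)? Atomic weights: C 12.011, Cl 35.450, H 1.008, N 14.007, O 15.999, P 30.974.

170.55 g/mol

First, the molecular formula is C6H3ClN2O2 (counting implicit H from valence).
  C: 6 × 12.011 = 72.066
  Cl: 1 × 35.450 = 35.450
  H: 3 × 1.008 = 3.024
  N: 2 × 14.007 = 28.014
  O: 2 × 15.999 = 31.998
Sum: 6×12.011 + 1×35.450 + 3×1.008 + 2×14.007 + 2×15.999 = 170.552 → 170.55 g/mol.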